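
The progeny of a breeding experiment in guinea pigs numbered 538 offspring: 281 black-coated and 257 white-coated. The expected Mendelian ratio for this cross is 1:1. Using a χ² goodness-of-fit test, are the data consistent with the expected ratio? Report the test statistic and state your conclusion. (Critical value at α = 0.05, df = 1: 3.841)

1.071; consistent

The 1:1 ratio has 2 parts, so with N = 538 the expected counts are:
  black-coated: 538 × 1/2 = 269
  white-coated: 538 × 1/2 = 269
χ² = Σ (O − E)² / E
  black-coated: (281 − 269)² / 269 = 0.5353
  white-coated: (257 − 269)² / 269 = 0.5353
χ² = 0.5353 + 0.5353 = 1.0706 ≈ 1.071
Degrees of freedom = 2 − 1 = 1; critical value at α = 0.05 is 3.841.
Since 1.071 < 3.841, we fail to reject the null hypothesis — the data are consistent with the 1:1 ratio.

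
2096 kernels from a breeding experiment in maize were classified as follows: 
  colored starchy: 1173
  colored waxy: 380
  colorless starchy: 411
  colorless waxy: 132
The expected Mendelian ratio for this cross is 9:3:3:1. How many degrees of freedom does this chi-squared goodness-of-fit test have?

3

A goodness-of-fit test with 4 phenotype classes has df = 4 − 1 = 3.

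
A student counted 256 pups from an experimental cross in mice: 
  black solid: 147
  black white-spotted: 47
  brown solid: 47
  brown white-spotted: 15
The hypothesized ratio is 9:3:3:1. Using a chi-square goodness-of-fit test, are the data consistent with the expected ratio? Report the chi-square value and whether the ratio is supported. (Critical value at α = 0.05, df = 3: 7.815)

0.167; consistent

The 9:3:3:1 ratio has 16 parts, so with N = 256 the expected counts are:
  black solid: 256 × 9/16 = 144
  black white-spotted: 256 × 3/16 = 48
  brown solid: 256 × 3/16 = 48
  brown white-spotted: 256 × 1/16 = 16
χ² = Σ (O − E)² / E
  black solid: (147 − 144)² / 144 = 0.0625
  black white-spotted: (47 − 48)² / 48 = 0.0208
  brown solid: (47 − 48)² / 48 = 0.0208
  brown white-spotted: (15 − 16)² / 16 = 0.0625
χ² = 0.0625 + 0.0208 + 0.0208 + 0.0625 = 0.1666 ≈ 0.167
Degrees of freedom = 4 − 1 = 3; critical value at α = 0.05 is 7.815.
Since 0.167 < 7.815, we fail to reject the null hypothesis — the data are consistent with the 9:3:3:1 ratio.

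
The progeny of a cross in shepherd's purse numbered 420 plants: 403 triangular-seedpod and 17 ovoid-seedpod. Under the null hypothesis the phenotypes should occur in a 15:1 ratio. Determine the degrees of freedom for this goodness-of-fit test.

A goodness-of-fit test with 2 phenotype classes has df = 2 − 1 = 1.

1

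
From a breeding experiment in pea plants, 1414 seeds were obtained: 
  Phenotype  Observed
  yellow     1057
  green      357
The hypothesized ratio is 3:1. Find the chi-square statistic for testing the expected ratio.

Expected counts for N = 1414 under a 3:1 ratio (total parts = 4):
  yellow: 1414 × 3/4 = 1060.5
  green: 1414 × 1/4 = 353.5
χ² = Σ (O − E)² / E
  yellow: (1057 − 1060.5)² / 1060.5 = 0.0116
  green: (357 − 353.5)² / 353.5 = 0.0347
χ² = 0.0116 + 0.0347 = 0.0463 ≈ 0.046

0.046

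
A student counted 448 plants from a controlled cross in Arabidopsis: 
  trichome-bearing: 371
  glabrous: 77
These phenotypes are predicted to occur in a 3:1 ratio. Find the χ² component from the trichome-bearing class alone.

3.646

Expected counts for N = 448 under a 3:1 ratio (total parts = 4):
  trichome-bearing: 448 × 3/4 = 336
  glabrous: 448 × 1/4 = 112
Contribution of trichome-bearing: (371 − 336)² / 336 = 3.6458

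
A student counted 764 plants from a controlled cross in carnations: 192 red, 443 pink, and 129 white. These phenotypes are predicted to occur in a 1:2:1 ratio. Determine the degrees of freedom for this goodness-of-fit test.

A goodness-of-fit test with 3 phenotype classes has df = 3 − 1 = 2.

2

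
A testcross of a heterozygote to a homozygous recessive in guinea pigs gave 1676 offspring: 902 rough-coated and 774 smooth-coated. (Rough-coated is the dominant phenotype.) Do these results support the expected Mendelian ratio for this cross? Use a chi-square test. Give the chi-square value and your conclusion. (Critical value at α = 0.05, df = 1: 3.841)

A testcross of a heterozygote (Aa × aa) gives a 1:1 phenotypic ratio.
Expected counts for N = 1676 under a 1:1 ratio (total parts = 2):
  rough-coated: 1676 × 1/2 = 838
  smooth-coated: 1676 × 1/2 = 838
χ² = Σ (O − E)² / E
  rough-coated: (902 − 838)² / 838 = 4.8878
  smooth-coated: (774 − 838)² / 838 = 4.8878
χ² = 4.8878 + 4.8878 = 9.7756 ≈ 9.776
Degrees of freedom = 2 − 1 = 1; critical value at α = 0.05 is 3.841.
Since 9.776 > 3.841, we reject the null hypothesis — the data do not fit the 1:1 ratio.

9.776; not consistent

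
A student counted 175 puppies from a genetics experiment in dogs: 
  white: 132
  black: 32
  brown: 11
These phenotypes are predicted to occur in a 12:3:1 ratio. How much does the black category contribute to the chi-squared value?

The 12:3:1 ratio has 16 parts, so with N = 175 the expected counts are:
  white: 175 × 12/16 = 131.25
  black: 175 × 3/16 = 32.8125
  brown: 175 × 1/16 = 10.9375
Contribution of black: (32 − 32.8125)² / 32.8125 = 0.0201

0.020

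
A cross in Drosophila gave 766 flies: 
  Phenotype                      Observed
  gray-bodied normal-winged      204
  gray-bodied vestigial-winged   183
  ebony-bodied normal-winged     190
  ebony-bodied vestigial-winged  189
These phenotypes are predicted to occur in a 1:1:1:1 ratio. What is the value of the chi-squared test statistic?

1.238

Expected counts for N = 766 under a 1:1:1:1 ratio (total parts = 4):
  gray-bodied normal-winged: 766 × 1/4 = 191.5
  gray-bodied vestigial-winged: 766 × 1/4 = 191.5
  ebony-bodied normal-winged: 766 × 1/4 = 191.5
  ebony-bodied vestigial-winged: 766 × 1/4 = 191.5
χ² = Σ (O − E)² / E
  gray-bodied normal-winged: (204 − 191.5)² / 191.5 = 0.8159
  gray-bodied vestigial-winged: (183 − 191.5)² / 191.5 = 0.3773
  ebony-bodied normal-winged: (190 − 191.5)² / 191.5 = 0.0117
  ebony-bodied vestigial-winged: (189 − 191.5)² / 191.5 = 0.0326
χ² = 0.8159 + 0.3773 + 0.0117 + 0.0326 = 1.2375 ≈ 1.238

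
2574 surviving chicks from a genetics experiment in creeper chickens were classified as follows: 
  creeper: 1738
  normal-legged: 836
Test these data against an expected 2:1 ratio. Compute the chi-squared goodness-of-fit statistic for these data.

0.846

Expected counts for N = 2574 under a 2:1 ratio (total parts = 3):
  creeper: 2574 × 2/3 = 1716
  normal-legged: 2574 × 1/3 = 858
χ² = Σ (O − E)² / E
  creeper: (1738 − 1716)² / 1716 = 0.2821
  normal-legged: (836 − 858)² / 858 = 0.5641
χ² = 0.2821 + 0.5641 = 0.8462 ≈ 0.846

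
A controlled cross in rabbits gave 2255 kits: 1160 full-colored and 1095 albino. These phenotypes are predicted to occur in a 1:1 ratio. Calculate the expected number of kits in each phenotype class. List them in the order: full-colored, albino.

Under the 1:1 hypothesis (Σ ratio = 2, N = 2255):
  full-colored: 2255 × 1/2 = 1127.5
  albino: 2255 × 1/2 = 1127.5

1127.5, 1127.5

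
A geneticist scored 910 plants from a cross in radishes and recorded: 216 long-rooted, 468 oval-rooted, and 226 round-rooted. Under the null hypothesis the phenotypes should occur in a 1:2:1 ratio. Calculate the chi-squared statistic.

0.963

Total ratio parts = 4. Expected numbers out of 910:
  long-rooted: 910 × 1/4 = 227.5
  oval-rooted: 910 × 2/4 = 455
  round-rooted: 910 × 1/4 = 227.5
χ² = Σ (O − E)² / E
  long-rooted: (216 − 227.5)² / 227.5 = 0.5813
  oval-rooted: (468 − 455)² / 455 = 0.3714
  round-rooted: (226 − 227.5)² / 227.5 = 0.0099
χ² = 0.5813 + 0.3714 + 0.0099 = 0.9626 ≈ 0.963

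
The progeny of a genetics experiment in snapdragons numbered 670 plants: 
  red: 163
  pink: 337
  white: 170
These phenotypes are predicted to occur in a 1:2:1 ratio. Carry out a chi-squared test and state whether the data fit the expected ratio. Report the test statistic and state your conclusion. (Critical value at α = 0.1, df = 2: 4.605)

0.170; consistent

Total ratio parts = 4. Expected numbers out of 670:
  red: 670 × 1/4 = 167.5
  pink: 670 × 2/4 = 335
  white: 670 × 1/4 = 167.5
χ² = Σ (O − E)² / E
  red: (163 − 167.5)² / 167.5 = 0.1209
  pink: (337 − 335)² / 335 = 0.0119
  white: (170 − 167.5)² / 167.5 = 0.0373
χ² = 0.1209 + 0.0119 + 0.0373 = 0.1701 ≈ 0.170
Degrees of freedom = 3 − 1 = 2; critical value at α = 0.1 is 4.605.
Since 0.170 < 4.605, we fail to reject the null hypothesis — the data are consistent with the 1:2:1 ratio.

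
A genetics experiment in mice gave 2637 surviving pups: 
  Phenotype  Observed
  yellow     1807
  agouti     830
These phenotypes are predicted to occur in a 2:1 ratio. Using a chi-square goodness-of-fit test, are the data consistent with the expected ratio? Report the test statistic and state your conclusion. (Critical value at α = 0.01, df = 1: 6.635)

Expected counts for N = 2637 under a 2:1 ratio (total parts = 3):
  yellow: 2637 × 2/3 = 1758
  agouti: 2637 × 1/3 = 879
χ² = Σ (O − E)² / E
  yellow: (1807 − 1758)² / 1758 = 1.3658
  agouti: (830 − 879)² / 879 = 2.7315
χ² = 1.3658 + 2.7315 = 4.0973 ≈ 4.097
Degrees of freedom = 2 − 1 = 1; critical value at α = 0.01 is 6.635.
Since 4.097 < 6.635, we fail to reject the null hypothesis — the data are consistent with the 2:1 ratio.

4.097; consistent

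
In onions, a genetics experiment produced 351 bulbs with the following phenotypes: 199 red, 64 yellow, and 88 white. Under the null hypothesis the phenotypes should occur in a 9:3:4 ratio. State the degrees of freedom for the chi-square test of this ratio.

2

A goodness-of-fit test with 3 phenotype classes has df = 3 − 1 = 2.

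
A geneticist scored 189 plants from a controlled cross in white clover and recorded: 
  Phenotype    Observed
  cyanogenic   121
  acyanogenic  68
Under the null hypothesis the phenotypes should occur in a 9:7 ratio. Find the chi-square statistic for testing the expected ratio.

4.638

Expected counts for N = 189 under a 9:7 ratio (total parts = 16):
  cyanogenic: 189 × 9/16 = 106.3125
  acyanogenic: 189 × 7/16 = 82.6875
χ² = Σ (O − E)² / E
  cyanogenic: (121 − 106.3125)² / 106.3125 = 2.0291
  acyanogenic: (68 − 82.6875)² / 82.6875 = 2.6089
χ² = 2.0291 + 2.6089 = 4.638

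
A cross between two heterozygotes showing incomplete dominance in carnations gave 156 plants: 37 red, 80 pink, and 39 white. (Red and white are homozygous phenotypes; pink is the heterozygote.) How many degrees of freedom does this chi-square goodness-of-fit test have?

With incomplete dominance, a heterozygote × heterozygote cross gives a 1:2:1 phenotypic ratio.
A goodness-of-fit test with 3 phenotype classes has df = 3 − 1 = 2.

2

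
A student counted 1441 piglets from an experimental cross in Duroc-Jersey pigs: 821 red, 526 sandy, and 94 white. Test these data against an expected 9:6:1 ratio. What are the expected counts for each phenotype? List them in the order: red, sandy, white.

The 9:6:1 ratio has 16 parts, so with N = 1441 the expected counts are:
  red: 1441 × 9/16 = 810.5625
  sandy: 1441 × 6/16 = 540.375
  white: 1441 × 1/16 = 90.0625

810.5625, 540.375, 90.0625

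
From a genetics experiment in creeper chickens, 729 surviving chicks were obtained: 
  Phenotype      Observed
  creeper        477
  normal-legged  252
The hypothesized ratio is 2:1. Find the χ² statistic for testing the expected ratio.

0.500

Expected counts for N = 729 under a 2:1 ratio (total parts = 3):
  creeper: 729 × 2/3 = 486
  normal-legged: 729 × 1/3 = 243
χ² = Σ (O − E)² / E
  creeper: (477 − 486)² / 486 = 0.1667
  normal-legged: (252 − 243)² / 243 = 0.3333
χ² = 0.1667 + 0.3333 = 0.500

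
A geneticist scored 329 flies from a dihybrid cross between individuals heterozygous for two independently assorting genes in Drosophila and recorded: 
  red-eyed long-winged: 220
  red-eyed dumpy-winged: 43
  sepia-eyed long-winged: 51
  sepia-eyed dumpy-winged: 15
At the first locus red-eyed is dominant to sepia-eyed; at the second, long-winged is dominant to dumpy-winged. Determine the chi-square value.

15.613

A dihybrid F₂ with independent assortment and complete dominance at both loci gives a 9:3:3:1 phenotypic ratio.
Total ratio parts = 16. Expected numbers out of 329:
  red-eyed long-winged: 329 × 9/16 = 185.0625
  red-eyed dumpy-winged: 329 × 3/16 = 61.6875
  sepia-eyed long-winged: 329 × 3/16 = 61.6875
  sepia-eyed dumpy-winged: 329 × 1/16 = 20.5625
χ² = Σ (O − E)² / E
  red-eyed long-winged: (220 − 185.0625)² / 185.0625 = 6.5958
  red-eyed dumpy-winged: (43 − 61.6875)² / 61.6875 = 5.6612
  sepia-eyed long-winged: (51 − 61.6875)² / 61.6875 = 1.8516
  sepia-eyed dumpy-winged: (15 − 20.5625)² / 20.5625 = 1.5047
χ² = 6.5958 + 5.6612 + 1.8516 + 1.5047 = 15.6133 ≈ 15.613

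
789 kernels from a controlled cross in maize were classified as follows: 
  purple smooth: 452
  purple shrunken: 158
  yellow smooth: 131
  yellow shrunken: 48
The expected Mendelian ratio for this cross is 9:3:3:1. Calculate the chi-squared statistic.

Under the 9:3:3:1 hypothesis (Σ ratio = 16, N = 789):
  purple smooth: 789 × 9/16 = 443.8125
  purple shrunken: 789 × 3/16 = 147.9375
  yellow smooth: 789 × 3/16 = 147.9375
  yellow shrunken: 789 × 1/16 = 49.3125
χ² = Σ (O − E)² / E
  purple smooth: (452 − 443.8125)² / 443.8125 = 0.1510
  purple shrunken: (158 − 147.9375)² / 147.9375 = 0.6844
  yellow smooth: (131 − 147.9375)² / 147.9375 = 1.9392
  yellow shrunken: (48 − 49.3125)² / 49.3125 = 0.0349
χ² = 0.1510 + 0.6844 + 1.9392 + 0.0349 = 2.8095 ≈ 2.810

2.810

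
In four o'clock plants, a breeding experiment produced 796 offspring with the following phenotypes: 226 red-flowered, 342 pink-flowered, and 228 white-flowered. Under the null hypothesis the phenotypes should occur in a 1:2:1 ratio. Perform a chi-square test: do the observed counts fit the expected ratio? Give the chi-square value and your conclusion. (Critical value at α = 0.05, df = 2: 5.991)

15.769; not consistent

Total ratio parts = 4. Expected numbers out of 796:
  red-flowered: 796 × 1/4 = 199
  pink-flowered: 796 × 2/4 = 398
  white-flowered: 796 × 1/4 = 199
χ² = Σ (O − E)² / E
  red-flowered: (226 − 199)² / 199 = 3.6633
  pink-flowered: (342 − 398)² / 398 = 7.8794
  white-flowered: (228 − 199)² / 199 = 4.2261
χ² = 3.6633 + 7.8794 + 4.2261 = 15.7688 ≈ 15.769
Degrees of freedom = 3 − 1 = 2; critical value at α = 0.05 is 5.991.
Since 15.769 > 5.991, we reject the null hypothesis — the data do not fit the 1:2:1 ratio.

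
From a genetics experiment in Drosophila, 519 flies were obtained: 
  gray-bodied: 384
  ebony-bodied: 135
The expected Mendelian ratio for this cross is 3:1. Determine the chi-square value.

0.283

The 3:1 ratio has 4 parts, so with N = 519 the expected counts are:
  gray-bodied: 519 × 3/4 = 389.25
  ebony-bodied: 519 × 1/4 = 129.75
χ² = Σ (O − E)² / E
  gray-bodied: (384 − 389.25)² / 389.25 = 0.0708
  ebony-bodied: (135 − 129.75)² / 129.75 = 0.2124
χ² = 0.0708 + 0.2124 = 0.2832 ≈ 0.283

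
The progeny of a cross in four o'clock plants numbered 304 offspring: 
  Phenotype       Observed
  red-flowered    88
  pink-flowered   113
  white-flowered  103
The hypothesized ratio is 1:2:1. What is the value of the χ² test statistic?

Expected counts for N = 304 under a 1:2:1 ratio (total parts = 4):
  red-flowered: 304 × 1/4 = 76
  pink-flowered: 304 × 2/4 = 152
  white-flowered: 304 × 1/4 = 76
χ² = Σ (O − E)² / E
  red-flowered: (88 − 76)² / 76 = 1.8947
  pink-flowered: (113 − 152)² / 152 = 10.0066
  white-flowered: (103 − 76)² / 76 = 9.5921
χ² = 1.8947 + 10.0066 + 9.5921 = 21.4934 ≈ 21.493

21.493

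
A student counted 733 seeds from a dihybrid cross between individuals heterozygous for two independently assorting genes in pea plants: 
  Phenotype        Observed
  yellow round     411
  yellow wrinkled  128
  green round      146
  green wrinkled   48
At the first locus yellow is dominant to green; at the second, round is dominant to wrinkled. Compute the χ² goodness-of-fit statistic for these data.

1.290

A dihybrid F₂ with independent assortment and complete dominance at both loci gives a 9:3:3:1 phenotypic ratio.
The 9:3:3:1 ratio has 16 parts, so with N = 733 the expected counts are:
  yellow round: 733 × 9/16 = 412.3125
  yellow wrinkled: 733 × 3/16 = 137.4375
  green round: 733 × 3/16 = 137.4375
  green wrinkled: 733 × 1/16 = 45.8125
χ² = Σ (O − E)² / E
  yellow round: (411 − 412.3125)² / 412.3125 = 0.0042
  yellow wrinkled: (128 − 137.4375)² / 137.4375 = 0.6481
  green round: (146 − 137.4375)² / 137.4375 = 0.5335
  green wrinkled: (48 − 45.8125)² / 45.8125 = 0.1045
χ² = 0.0042 + 0.6481 + 0.5335 + 0.1045 = 1.2903 ≈ 1.290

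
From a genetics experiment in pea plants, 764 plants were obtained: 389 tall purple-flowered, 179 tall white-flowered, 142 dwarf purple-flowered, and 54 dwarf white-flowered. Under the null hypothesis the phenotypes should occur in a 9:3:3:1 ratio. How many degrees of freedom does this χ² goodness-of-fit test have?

A goodness-of-fit test with 4 phenotype classes has df = 4 − 1 = 3.

3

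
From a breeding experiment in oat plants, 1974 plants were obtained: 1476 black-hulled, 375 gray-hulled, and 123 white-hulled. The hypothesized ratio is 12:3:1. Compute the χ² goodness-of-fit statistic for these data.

The 12:3:1 ratio has 16 parts, so with N = 1974 the expected counts are:
  black-hulled: 1974 × 12/16 = 1480.5
  gray-hulled: 1974 × 3/16 = 370.125
  white-hulled: 1974 × 1/16 = 123.375
χ² = Σ (O − E)² / E
  black-hulled: (1476 − 1480.5)² / 1480.5 = 0.0137
  gray-hulled: (375 − 370.125)² / 370.125 = 0.0642
  white-hulled: (123 − 123.375)² / 123.375 = 0.0011
χ² = 0.0137 + 0.0642 + 0.0011 = 0.079

0.079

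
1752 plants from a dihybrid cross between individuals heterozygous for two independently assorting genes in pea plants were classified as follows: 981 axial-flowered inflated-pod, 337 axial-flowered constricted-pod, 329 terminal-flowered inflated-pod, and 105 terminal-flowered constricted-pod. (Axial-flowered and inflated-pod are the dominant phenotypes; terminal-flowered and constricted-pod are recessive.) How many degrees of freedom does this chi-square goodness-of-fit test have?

3

A dihybrid F₂ with independent assortment and complete dominance at both loci gives a 9:3:3:1 phenotypic ratio.
A goodness-of-fit test with 4 phenotype classes has df = 4 − 1 = 3.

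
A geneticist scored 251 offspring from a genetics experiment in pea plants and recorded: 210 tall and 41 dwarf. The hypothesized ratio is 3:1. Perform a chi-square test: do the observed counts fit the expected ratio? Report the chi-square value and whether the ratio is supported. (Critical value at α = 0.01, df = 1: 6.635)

10.052; not consistent

Expected counts for N = 251 under a 3:1 ratio (total parts = 4):
  tall: 251 × 3/4 = 188.25
  dwarf: 251 × 1/4 = 62.75
χ² = Σ (O − E)² / E
  tall: (210 − 188.25)² / 188.25 = 2.5129
  dwarf: (41 − 62.75)² / 62.75 = 7.5388
χ² = 2.5129 + 7.5388 = 10.0517 ≈ 10.052
Degrees of freedom = 2 − 1 = 1; critical value at α = 0.01 is 6.635.
Since 10.052 > 6.635, we reject the null hypothesis — the data do not fit the 3:1 ratio.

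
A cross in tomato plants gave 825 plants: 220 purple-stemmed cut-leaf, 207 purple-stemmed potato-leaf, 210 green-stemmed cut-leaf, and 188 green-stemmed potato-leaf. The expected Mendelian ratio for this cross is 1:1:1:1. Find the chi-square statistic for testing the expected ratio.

2.602

Total ratio parts = 4. Expected numbers out of 825:
  purple-stemmed cut-leaf: 825 × 1/4 = 206.25
  purple-stemmed potato-leaf: 825 × 1/4 = 206.25
  green-stemmed cut-leaf: 825 × 1/4 = 206.25
  green-stemmed potato-leaf: 825 × 1/4 = 206.25
χ² = Σ (O − E)² / E
  purple-stemmed cut-leaf: (220 − 206.25)² / 206.25 = 0.9167
  purple-stemmed potato-leaf: (207 − 206.25)² / 206.25 = 0.0027
  green-stemmed cut-leaf: (210 − 206.25)² / 206.25 = 0.0682
  green-stemmed potato-leaf: (188 − 206.25)² / 206.25 = 1.6148
χ² = 0.9167 + 0.0027 + 0.0682 + 1.6148 = 2.6024 ≈ 2.602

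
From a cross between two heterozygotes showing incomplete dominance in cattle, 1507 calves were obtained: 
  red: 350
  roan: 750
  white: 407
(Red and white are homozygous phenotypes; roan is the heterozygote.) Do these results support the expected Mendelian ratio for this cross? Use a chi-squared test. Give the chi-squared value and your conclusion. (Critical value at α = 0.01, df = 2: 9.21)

4.344; consistent

With incomplete dominance, a heterozygote × heterozygote cross gives a 1:2:1 phenotypic ratio.
Total ratio parts = 4. Expected numbers out of 1507:
  red: 1507 × 1/4 = 376.75
  roan: 1507 × 2/4 = 753.5
  white: 1507 × 1/4 = 376.75
χ² = Σ (O − E)² / E
  red: (350 − 376.75)² / 376.75 = 1.8993
  roan: (750 − 753.5)² / 753.5 = 0.0163
  white: (407 − 376.75)² / 376.75 = 2.4288
χ² = 1.8993 + 0.0163 + 2.4288 = 4.3444 ≈ 4.344
Degrees of freedom = 3 − 1 = 2; critical value at α = 0.01 is 9.21.
Since 4.344 < 9.21, we fail to reject the null hypothesis — the data are consistent with the 1:2:1 ratio.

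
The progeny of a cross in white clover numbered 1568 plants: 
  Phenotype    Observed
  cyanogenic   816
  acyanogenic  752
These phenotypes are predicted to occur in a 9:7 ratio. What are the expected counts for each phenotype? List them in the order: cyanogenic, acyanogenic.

Total ratio parts = 16. Expected numbers out of 1568:
  cyanogenic: 1568 × 9/16 = 882
  acyanogenic: 1568 × 7/16 = 686

882, 686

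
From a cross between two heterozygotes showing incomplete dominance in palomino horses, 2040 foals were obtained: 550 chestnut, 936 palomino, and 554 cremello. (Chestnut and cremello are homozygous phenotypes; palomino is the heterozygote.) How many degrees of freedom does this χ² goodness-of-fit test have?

2

With incomplete dominance, a heterozygote × heterozygote cross gives a 1:2:1 phenotypic ratio.
A goodness-of-fit test with 3 phenotype classes has df = 3 − 1 = 2.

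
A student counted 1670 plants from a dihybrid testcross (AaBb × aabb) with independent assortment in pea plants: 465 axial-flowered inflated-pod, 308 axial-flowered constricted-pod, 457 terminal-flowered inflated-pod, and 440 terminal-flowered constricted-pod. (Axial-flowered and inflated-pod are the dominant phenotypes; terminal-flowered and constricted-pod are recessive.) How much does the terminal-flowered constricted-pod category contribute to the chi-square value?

A dihybrid testcross with independent assortment gives a 1:1:1:1 ratio.
Total ratio parts = 4. Expected numbers out of 1670:
  axial-flowered inflated-pod: 1670 × 1/4 = 417.5
  axial-flowered constricted-pod: 1670 × 1/4 = 417.5
  terminal-flowered inflated-pod: 1670 × 1/4 = 417.5
  terminal-flowered constricted-pod: 1670 × 1/4 = 417.5
Contribution of terminal-flowered constricted-pod: (440 − 417.5)² / 417.5 = 1.2126

1.213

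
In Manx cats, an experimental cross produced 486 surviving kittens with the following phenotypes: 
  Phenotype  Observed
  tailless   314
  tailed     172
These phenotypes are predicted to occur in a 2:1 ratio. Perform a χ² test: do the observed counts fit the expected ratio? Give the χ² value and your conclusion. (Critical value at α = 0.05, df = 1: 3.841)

Total ratio parts = 3. Expected numbers out of 486:
  tailless: 486 × 2/3 = 324
  tailed: 486 × 1/3 = 162
χ² = Σ (O − E)² / E
  tailless: (314 − 324)² / 324 = 0.3086
  tailed: (172 − 162)² / 162 = 0.6173
χ² = 0.3086 + 0.6173 = 0.9259 ≈ 0.926
Degrees of freedom = 2 − 1 = 1; critical value at α = 0.05 is 3.841.
Since 0.926 < 3.841, we fail to reject the null hypothesis — the data are consistent with the 2:1 ratio.

0.926; consistent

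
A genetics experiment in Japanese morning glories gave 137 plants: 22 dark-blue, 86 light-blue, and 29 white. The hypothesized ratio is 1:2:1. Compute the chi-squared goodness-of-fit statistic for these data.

Total ratio parts = 4. Expected numbers out of 137:
  dark-blue: 137 × 1/4 = 34.25
  light-blue: 137 × 2/4 = 68.5
  white: 137 × 1/4 = 34.25
χ² = Σ (O − E)² / E
  dark-blue: (22 − 34.25)² / 34.25 = 4.3814
  light-blue: (86 − 68.5)² / 68.5 = 4.4708
  white: (29 − 34.25)² / 34.25 = 0.8047
χ² = 4.3814 + 4.4708 + 0.8047 = 9.6569 ≈ 9.657

9.657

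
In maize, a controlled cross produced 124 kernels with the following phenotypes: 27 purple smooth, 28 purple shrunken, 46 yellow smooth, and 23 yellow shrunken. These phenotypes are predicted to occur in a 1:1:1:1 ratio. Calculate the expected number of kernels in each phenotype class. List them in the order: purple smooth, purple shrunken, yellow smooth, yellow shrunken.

31, 31, 31, 31

Total ratio parts = 4. Expected numbers out of 124:
  purple smooth: 124 × 1/4 = 31
  purple shrunken: 124 × 1/4 = 31
  yellow smooth: 124 × 1/4 = 31
  yellow shrunken: 124 × 1/4 = 31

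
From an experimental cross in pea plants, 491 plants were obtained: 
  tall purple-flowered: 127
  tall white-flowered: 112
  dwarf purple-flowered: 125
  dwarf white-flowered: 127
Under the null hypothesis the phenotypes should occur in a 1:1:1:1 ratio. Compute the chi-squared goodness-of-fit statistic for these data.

The 1:1:1:1 ratio has 4 parts, so with N = 491 the expected counts are:
  tall purple-flowered: 491 × 1/4 = 122.75
  tall white-flowered: 491 × 1/4 = 122.75
  dwarf purple-flowered: 491 × 1/4 = 122.75
  dwarf white-flowered: 491 × 1/4 = 122.75
χ² = Σ (O − E)² / E
  tall purple-flowered: (127 − 122.75)² / 122.75 = 0.1471
  tall white-flowered: (112 − 122.75)² / 122.75 = 0.9414
  dwarf purple-flowered: (125 − 122.75)² / 122.75 = 0.0412
  dwarf white-flowered: (127 − 122.75)² / 122.75 = 0.1471
χ² = 0.1471 + 0.9414 + 0.0412 + 0.1471 = 1.2768 ≈ 1.277

1.277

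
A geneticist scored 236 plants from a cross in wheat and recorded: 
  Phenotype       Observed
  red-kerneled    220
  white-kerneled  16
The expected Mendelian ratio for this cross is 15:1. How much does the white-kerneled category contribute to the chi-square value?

Under the 15:1 hypothesis (Σ ratio = 16, N = 236):
  red-kerneled: 236 × 15/16 = 221.25
  white-kerneled: 236 × 1/16 = 14.75
Contribution of white-kerneled: (16 − 14.75)² / 14.75 = 0.1059

0.106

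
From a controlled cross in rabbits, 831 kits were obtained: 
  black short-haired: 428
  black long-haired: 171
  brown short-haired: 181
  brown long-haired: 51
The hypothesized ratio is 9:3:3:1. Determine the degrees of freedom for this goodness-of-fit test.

3

A goodness-of-fit test with 4 phenotype classes has df = 4 − 1 = 3.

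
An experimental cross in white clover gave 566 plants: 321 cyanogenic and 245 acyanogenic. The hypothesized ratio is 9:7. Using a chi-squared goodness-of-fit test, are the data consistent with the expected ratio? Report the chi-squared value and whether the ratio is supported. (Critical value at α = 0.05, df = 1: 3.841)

0.049; consistent

Total ratio parts = 16. Expected numbers out of 566:
  cyanogenic: 566 × 9/16 = 318.375
  acyanogenic: 566 × 7/16 = 247.625
χ² = Σ (O − E)² / E
  cyanogenic: (321 − 318.375)² / 318.375 = 0.0216
  acyanogenic: (245 − 247.625)² / 247.625 = 0.0278
χ² = 0.0216 + 0.0278 = 0.0494 ≈ 0.049
Degrees of freedom = 2 − 1 = 1; critical value at α = 0.05 is 3.841.
Since 0.049 < 3.841, we fail to reject the null hypothesis — the data are consistent with the 9:7 ratio.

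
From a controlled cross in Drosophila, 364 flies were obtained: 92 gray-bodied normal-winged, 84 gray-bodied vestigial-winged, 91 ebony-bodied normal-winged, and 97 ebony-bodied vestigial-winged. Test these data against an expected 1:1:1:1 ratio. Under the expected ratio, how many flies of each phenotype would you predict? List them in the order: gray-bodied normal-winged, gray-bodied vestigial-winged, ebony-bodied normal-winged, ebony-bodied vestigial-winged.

Under the 1:1:1:1 hypothesis (Σ ratio = 4, N = 364):
  gray-bodied normal-winged: 364 × 1/4 = 91
  gray-bodied vestigial-winged: 364 × 1/4 = 91
  ebony-bodied normal-winged: 364 × 1/4 = 91
  ebony-bodied vestigial-winged: 364 × 1/4 = 91

91, 91, 91, 91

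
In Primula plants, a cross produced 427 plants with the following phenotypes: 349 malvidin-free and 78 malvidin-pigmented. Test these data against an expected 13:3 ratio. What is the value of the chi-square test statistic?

The 13:3 ratio has 16 parts, so with N = 427 the expected counts are:
  malvidin-free: 427 × 13/16 = 346.9375
  malvidin-pigmented: 427 × 3/16 = 80.0625
χ² = Σ (O − E)² / E
  malvidin-free: (349 − 346.9375)² / 346.9375 = 0.0123
  malvidin-pigmented: (78 − 80.0625)² / 80.0625 = 0.0531
χ² = 0.0123 + 0.0531 = 0.0654 ≈ 0.065

0.065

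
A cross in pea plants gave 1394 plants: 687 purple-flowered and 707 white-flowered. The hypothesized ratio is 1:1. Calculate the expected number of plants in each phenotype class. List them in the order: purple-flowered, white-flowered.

Expected counts for N = 1394 under a 1:1 ratio (total parts = 2):
  purple-flowered: 1394 × 1/2 = 697
  white-flowered: 1394 × 1/2 = 697

697, 697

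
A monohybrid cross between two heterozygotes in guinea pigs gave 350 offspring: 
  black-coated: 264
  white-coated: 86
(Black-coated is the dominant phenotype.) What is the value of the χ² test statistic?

For a monohybrid cross between heterozygotes with complete dominance, the expected phenotypic ratio is 3:1.
Total ratio parts = 4. Expected numbers out of 350:
  black-coated: 350 × 3/4 = 262.5
  white-coated: 350 × 1/4 = 87.5
χ² = Σ (O − E)² / E
  black-coated: (264 − 262.5)² / 262.5 = 0.0086
  white-coated: (86 − 87.5)² / 87.5 = 0.0257
χ² = 0.0086 + 0.0257 = 0.0343 ≈ 0.034

0.034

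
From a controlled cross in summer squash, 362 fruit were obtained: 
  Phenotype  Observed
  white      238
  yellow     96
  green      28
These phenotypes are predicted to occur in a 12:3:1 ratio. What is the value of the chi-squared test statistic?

17.064

The 12:3:1 ratio has 16 parts, so with N = 362 the expected counts are:
  white: 362 × 12/16 = 271.5
  yellow: 362 × 3/16 = 67.875
  green: 362 × 1/16 = 22.625
χ² = Σ (O − E)² / E
  white: (238 − 271.5)² / 271.5 = 4.1335
  yellow: (96 − 67.875)² / 67.875 = 11.6540
  green: (28 − 22.625)² / 22.625 = 1.2769
χ² = 4.1335 + 11.6540 + 1.2769 = 17.0644 ≈ 17.064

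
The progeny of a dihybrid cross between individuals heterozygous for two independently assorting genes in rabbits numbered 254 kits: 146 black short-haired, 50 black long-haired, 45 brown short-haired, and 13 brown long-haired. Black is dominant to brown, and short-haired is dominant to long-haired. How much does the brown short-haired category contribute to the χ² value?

A dihybrid F₂ with independent assortment and complete dominance at both loci gives a 9:3:3:1 phenotypic ratio.
Under the 9:3:3:1 hypothesis (Σ ratio = 16, N = 254):
  black short-haired: 254 × 9/16 = 142.875
  black long-haired: 254 × 3/16 = 47.625
  brown short-haired: 254 × 3/16 = 47.625
  brown long-haired: 254 × 1/16 = 15.875
Contribution of brown short-haired: (45 − 47.625)² / 47.625 = 0.1447

0.145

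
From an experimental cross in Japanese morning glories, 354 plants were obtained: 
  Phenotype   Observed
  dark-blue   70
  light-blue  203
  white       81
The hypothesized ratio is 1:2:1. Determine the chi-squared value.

8.322

The 1:2:1 ratio has 4 parts, so with N = 354 the expected counts are:
  dark-blue: 354 × 1/4 = 88.5
  light-blue: 354 × 2/4 = 177
  white: 354 × 1/4 = 88.5
χ² = Σ (O − E)² / E
  dark-blue: (70 − 88.5)² / 88.5 = 3.8672
  light-blue: (203 − 177)² / 177 = 3.8192
  white: (81 − 88.5)² / 88.5 = 0.6356
χ² = 3.8672 + 3.8192 + 0.6356 = 8.322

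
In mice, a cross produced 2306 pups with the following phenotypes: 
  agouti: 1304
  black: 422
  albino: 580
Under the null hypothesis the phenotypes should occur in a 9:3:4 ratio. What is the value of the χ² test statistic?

Under the 9:3:4 hypothesis (Σ ratio = 16, N = 2306):
  agouti: 2306 × 9/16 = 1297.125
  black: 2306 × 3/16 = 432.375
  albino: 2306 × 4/16 = 576.5
χ² = Σ (O − E)² / E
  agouti: (1304 − 1297.125)² / 1297.125 = 0.0364
  black: (422 − 432.375)² / 432.375 = 0.2490
  albino: (580 − 576.5)² / 576.5 = 0.0212
χ² = 0.0364 + 0.2490 + 0.0212 = 0.3066 ≈ 0.307

0.307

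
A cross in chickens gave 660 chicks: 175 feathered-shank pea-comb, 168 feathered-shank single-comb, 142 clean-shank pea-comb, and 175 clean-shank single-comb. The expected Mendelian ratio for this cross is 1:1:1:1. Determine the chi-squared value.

4.473

Total ratio parts = 4. Expected numbers out of 660:
  feathered-shank pea-comb: 660 × 1/4 = 165
  feathered-shank single-comb: 660 × 1/4 = 165
  clean-shank pea-comb: 660 × 1/4 = 165
  clean-shank single-comb: 660 × 1/4 = 165
χ² = Σ (O − E)² / E
  feathered-shank pea-comb: (175 − 165)² / 165 = 0.6061
  feathered-shank single-comb: (168 − 165)² / 165 = 0.0545
  clean-shank pea-comb: (142 − 165)² / 165 = 3.2061
  clean-shank single-comb: (175 − 165)² / 165 = 0.6061
χ² = 0.6061 + 0.0545 + 3.2061 + 0.6061 = 4.4728 ≈ 4.473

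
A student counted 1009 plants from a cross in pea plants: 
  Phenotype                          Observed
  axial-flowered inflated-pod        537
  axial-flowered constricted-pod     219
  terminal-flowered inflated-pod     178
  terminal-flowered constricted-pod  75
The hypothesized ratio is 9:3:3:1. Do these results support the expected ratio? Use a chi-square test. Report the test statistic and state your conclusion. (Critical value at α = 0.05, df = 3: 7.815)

9.265; not consistent

Total ratio parts = 16. Expected numbers out of 1009:
  axial-flowered inflated-pod: 1009 × 9/16 = 567.5625
  axial-flowered constricted-pod: 1009 × 3/16 = 189.1875
  terminal-flowered inflated-pod: 1009 × 3/16 = 189.1875
  terminal-flowered constricted-pod: 1009 × 1/16 = 63.0625
χ² = Σ (O − E)² / E
  axial-flowered inflated-pod: (537 − 567.5625)² / 567.5625 = 1.6458
  axial-flowered constricted-pod: (219 − 189.1875)² / 189.1875 = 4.6979
  terminal-flowered inflated-pod: (178 − 189.1875)² / 189.1875 = 0.6616
  terminal-flowered constricted-pod: (75 − 63.0625)² / 63.0625 = 2.2597
χ² = 1.6458 + 4.6979 + 0.6616 + 2.2597 = 9.265
Degrees of freedom = 4 − 1 = 3; critical value at α = 0.05 is 7.815.
Since 9.265 > 7.815, we reject the null hypothesis — the data do not fit the 9:3:3:1 ratio.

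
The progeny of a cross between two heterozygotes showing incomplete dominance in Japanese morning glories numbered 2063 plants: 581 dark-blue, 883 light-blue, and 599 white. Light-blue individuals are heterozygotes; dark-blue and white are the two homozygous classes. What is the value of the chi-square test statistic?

With incomplete dominance, a heterozygote × heterozygote cross gives a 1:2:1 phenotypic ratio.
Expected counts for N = 2063 under a 1:2:1 ratio (total parts = 4):
  dark-blue: 2063 × 1/4 = 515.75
  light-blue: 2063 × 2/4 = 1031.5
  white: 2063 × 1/4 = 515.75
χ² = Σ (O − E)² / E
  dark-blue: (581 − 515.75)² / 515.75 = 8.2551
  light-blue: (883 − 1031.5)² / 1031.5 = 21.3788
  white: (599 − 515.75)² / 515.75 = 13.4378
χ² = 8.2551 + 21.3788 + 13.4378 = 43.0717 ≈ 43.072

43.072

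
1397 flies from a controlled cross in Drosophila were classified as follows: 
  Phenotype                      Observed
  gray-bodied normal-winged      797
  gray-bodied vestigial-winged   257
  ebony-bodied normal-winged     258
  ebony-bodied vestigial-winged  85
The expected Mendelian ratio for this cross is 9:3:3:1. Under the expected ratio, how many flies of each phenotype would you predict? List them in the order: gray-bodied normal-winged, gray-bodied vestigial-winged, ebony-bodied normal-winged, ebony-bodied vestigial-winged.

785.8125, 261.9375, 261.9375, 87.3125

Expected counts for N = 1397 under a 9:3:3:1 ratio (total parts = 16):
  gray-bodied normal-winged: 1397 × 9/16 = 785.8125
  gray-bodied vestigial-winged: 1397 × 3/16 = 261.9375
  ebony-bodied normal-winged: 1397 × 3/16 = 261.9375
  ebony-bodied vestigial-winged: 1397 × 1/16 = 87.3125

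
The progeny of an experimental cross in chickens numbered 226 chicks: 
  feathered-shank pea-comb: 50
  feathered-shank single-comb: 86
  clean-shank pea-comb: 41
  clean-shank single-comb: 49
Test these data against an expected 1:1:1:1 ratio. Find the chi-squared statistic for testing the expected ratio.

The 1:1:1:1 ratio has 4 parts, so with N = 226 the expected counts are:
  feathered-shank pea-comb: 226 × 1/4 = 56.5
  feathered-shank single-comb: 226 × 1/4 = 56.5
  clean-shank pea-comb: 226 × 1/4 = 56.5
  clean-shank single-comb: 226 × 1/4 = 56.5
χ² = Σ (O − E)² / E
  feathered-shank pea-comb: (50 − 56.5)² / 56.5 = 0.7478
  feathered-shank single-comb: (86 − 56.5)² / 56.5 = 15.4027
  clean-shank pea-comb: (41 − 56.5)² / 56.5 = 4.2522
  clean-shank single-comb: (49 − 56.5)² / 56.5 = 0.9956
χ² = 0.7478 + 15.4027 + 4.2522 + 0.9956 = 21.3983 ≈ 21.398

21.398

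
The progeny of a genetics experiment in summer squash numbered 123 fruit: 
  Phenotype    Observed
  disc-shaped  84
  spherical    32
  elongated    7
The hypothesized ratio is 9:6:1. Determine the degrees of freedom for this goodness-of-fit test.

A goodness-of-fit test with 3 phenotype classes has df = 3 − 1 = 2.

2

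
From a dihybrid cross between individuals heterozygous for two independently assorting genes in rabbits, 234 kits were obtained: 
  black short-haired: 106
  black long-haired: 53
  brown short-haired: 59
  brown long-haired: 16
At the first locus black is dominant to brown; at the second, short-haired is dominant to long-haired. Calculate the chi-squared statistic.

12.230

A dihybrid F₂ with independent assortment and complete dominance at both loci gives a 9:3:3:1 phenotypic ratio.
Under the 9:3:3:1 hypothesis (Σ ratio = 16, N = 234):
  black short-haired: 234 × 9/16 = 131.625
  black long-haired: 234 × 3/16 = 43.875
  brown short-haired: 234 × 3/16 = 43.875
  brown long-haired: 234 × 1/16 = 14.625
χ² = Σ (O − E)² / E
  black short-haired: (106 − 131.625)² / 131.625 = 4.9887
  black long-haired: (53 − 43.875)² / 43.875 = 1.8978
  brown short-haired: (59 − 43.875)² / 43.875 = 5.2140
  brown long-haired: (16 − 14.625)² / 14.625 = 0.1293
χ² = 4.9887 + 1.8978 + 5.2140 + 0.1293 = 12.2298 ≈ 12.230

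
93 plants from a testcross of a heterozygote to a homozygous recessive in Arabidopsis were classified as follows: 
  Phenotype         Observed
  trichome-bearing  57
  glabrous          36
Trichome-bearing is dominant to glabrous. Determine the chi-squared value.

4.742

A testcross of a heterozygote (Aa × aa) gives a 1:1 phenotypic ratio.
Under the 1:1 hypothesis (Σ ratio = 2, N = 93):
  trichome-bearing: 93 × 1/2 = 46.5
  glabrous: 93 × 1/2 = 46.5
χ² = Σ (O − E)² / E
  trichome-bearing: (57 − 46.5)² / 46.5 = 2.3710
  glabrous: (36 − 46.5)² / 46.5 = 2.3710
χ² = 2.3710 + 2.3710 = 4.742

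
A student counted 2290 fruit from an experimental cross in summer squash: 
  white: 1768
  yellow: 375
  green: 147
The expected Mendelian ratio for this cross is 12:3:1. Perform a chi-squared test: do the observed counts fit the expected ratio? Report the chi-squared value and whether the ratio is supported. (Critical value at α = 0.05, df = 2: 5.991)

The 12:3:1 ratio has 16 parts, so with N = 2290 the expected counts are:
  white: 2290 × 12/16 = 1717.5
  yellow: 2290 × 3/16 = 429.375
  green: 2290 × 1/16 = 143.125
χ² = Σ (O − E)² / E
  white: (1768 − 1717.5)² / 1717.5 = 1.4849
  yellow: (375 − 429.375)² / 429.375 = 6.8859
  green: (147 − 143.125)² / 143.125 = 0.1049
χ² = 1.4849 + 6.8859 + 0.1049 = 8.4757 ≈ 8.476
Degrees of freedom = 3 − 1 = 2; critical value at α = 0.05 is 5.991.
Since 8.476 > 5.991, we reject the null hypothesis — the data do not fit the 12:3:1 ratio.

8.476; not consistent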